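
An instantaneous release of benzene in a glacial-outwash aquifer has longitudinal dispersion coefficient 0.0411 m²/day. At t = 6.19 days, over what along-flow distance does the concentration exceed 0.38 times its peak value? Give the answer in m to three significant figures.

The plume is Gaussian with σ = √(2Dt) = √(2 × 0.0411 × 6.19) = 0.7133 m.
C/C_peak = exp(−Δx²/(2σ²)) = 0.38 ⇒ Δx = σ·√(−2 ln 0.38) = 0.7133 × 1.391 = 0.9922 m.
Width = 2Δx = 1.98 m.

1.98 m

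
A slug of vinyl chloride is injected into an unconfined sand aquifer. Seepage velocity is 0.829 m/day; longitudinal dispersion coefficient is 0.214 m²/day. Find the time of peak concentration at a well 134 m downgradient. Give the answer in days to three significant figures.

For the 1D instantaneous-source solution, setting ∂C/∂t = 0 at fixed x gives v²t² + 2Dt − x² = 0, so t = (√(D² + v²x²) − D)/v².
√(D² + v²x²) = √(0.214² + 0.829² × 134²) = 111.1; v² = 0.687241.
t = (111.1 − 0.214)/0.687241 = 161 days (vs. the pure-advection estimate x/v = 162 d).

161 days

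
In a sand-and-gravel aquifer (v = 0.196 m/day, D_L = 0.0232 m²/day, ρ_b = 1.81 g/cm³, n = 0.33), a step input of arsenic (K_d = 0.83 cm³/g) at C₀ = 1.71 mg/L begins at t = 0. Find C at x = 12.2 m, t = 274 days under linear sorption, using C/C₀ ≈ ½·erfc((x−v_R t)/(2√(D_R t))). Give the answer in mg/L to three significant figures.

0.0811 mg/L

Retardation factor R = 1 + ρ_b·K_d/n = 1 + 1.81 × 0.83/0.33 = 5.552.
Sorption retards both mechanisms: v_R = v/R = 0.03530 m/day, D_R = D/R = 0.004179 m²/day.
v_R·t = 0.03530 × 274 = 9.6722 m; 2√(D_R t) = 2.140 m; argument = (12.2 − 9.6722)/2.140 = 1.181.
C = C₀ × ½·erfc(1.181) = 1.71 × 0.04744 = 0.0811 mg/L.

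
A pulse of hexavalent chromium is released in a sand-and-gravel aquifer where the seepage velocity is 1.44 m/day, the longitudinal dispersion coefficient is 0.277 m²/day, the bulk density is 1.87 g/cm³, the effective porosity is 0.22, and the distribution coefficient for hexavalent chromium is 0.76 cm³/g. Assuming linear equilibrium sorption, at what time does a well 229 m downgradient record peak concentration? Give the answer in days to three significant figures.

1190 days

Retardation factor R = 1 + ρ_b·K_d/n = 1 + 1.87 × 0.76/0.22 = 7.460.
Sorption retards both mechanisms: v_R = v/R = 0.1930 m/day, D_R = D/R = 0.03713 m²/day.
Peak time from v_R²t² + 2D_R t − x² = 0: t = (√(D_R² + v_R²x²) − D_R)/v_R².
√(D_R² + v_R²x²) = √(0.03713² + 0.1930² × 229²) = 44.20; v_R² = 0.03725.
t = (44.20 − 0.03713)/0.03725 = 1190 days.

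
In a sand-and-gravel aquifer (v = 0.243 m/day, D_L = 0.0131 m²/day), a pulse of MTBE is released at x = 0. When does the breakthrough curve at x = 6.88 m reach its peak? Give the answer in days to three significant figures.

For the 1D instantaneous-source solution, setting ∂C/∂t = 0 at fixed x gives v²t² + 2Dt − x² = 0, so t = (√(D² + v²x²) − D)/v².
√(D² + v²x²) = √(0.0131² + 0.243² × 6.88²) = 1.672; v² = 0.059049.
t = (1.672 − 0.0131)/0.059049 = 28.1 days (vs. the pure-advection estimate x/v = 28.3 d).

28.1 days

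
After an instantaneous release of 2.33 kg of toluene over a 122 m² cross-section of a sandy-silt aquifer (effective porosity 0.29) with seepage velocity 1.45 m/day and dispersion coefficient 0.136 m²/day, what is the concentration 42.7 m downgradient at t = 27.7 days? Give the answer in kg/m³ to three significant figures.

For an instantaneous plane source, C(x,t) = M/(n_e·A·√(4πDt)) · exp(−(x−vt)²/(4Dt)), with n_e·A the pore (flow) area.
Plume center vt = 1.45 × 27.7 = 40.165 m, so the well at 42.7 m is 2.535 m downgradient of the peak.
√(4πDt) = 6.880 m, giving peak height M/(n_e·A·√(4πDt)) = 2.33/(0.29 × 122 × 6.880) = 0.009572 kg/m³.
(x−vt)²/(4Dt) = (2.535)²/(4 × 0.136 × 27.7) = 0.4265; exp(−0.4265) = 0.6528.
C = 0.009572 × 0.6528 = 0.00625 kg/m³.

0.00625 kg/m³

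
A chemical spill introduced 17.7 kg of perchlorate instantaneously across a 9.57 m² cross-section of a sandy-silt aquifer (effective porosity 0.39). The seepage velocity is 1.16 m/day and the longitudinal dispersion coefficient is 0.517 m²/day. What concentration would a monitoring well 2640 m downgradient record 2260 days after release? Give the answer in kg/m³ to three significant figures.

For an instantaneous plane source, C(x,t) = M/(n_e·A·√(4πDt)) · exp(−(x−vt)²/(4Dt)), with n_e·A the pore (flow) area.
Plume center vt = 1.16 × 2260 = 2621.6 m, so the well at 2640 m is 18.4 m downgradient of the peak.
√(4πDt) = 121.2 m, giving peak height M/(n_e·A·√(4πDt)) = 17.7/(0.39 × 9.57 × 121.2) = 0.03913 kg/m³.
(x−vt)²/(4Dt) = (18.4)²/(4 × 0.517 × 2260) = 0.07244; exp(−0.07244) = 0.9301.
C = 0.03913 × 0.9301 = 0.0364 kg/m³.

0.0364 kg/m³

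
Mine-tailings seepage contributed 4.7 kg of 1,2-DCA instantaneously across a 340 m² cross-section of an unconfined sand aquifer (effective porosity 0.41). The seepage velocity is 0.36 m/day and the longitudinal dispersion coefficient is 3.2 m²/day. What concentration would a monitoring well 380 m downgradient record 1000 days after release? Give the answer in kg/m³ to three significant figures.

0.000163 kg/m³

For an instantaneous plane source, C(x,t) = M/(n_e·A·√(4πDt)) · exp(−(x−vt)²/(4Dt)), with n_e·A the pore (flow) area.
Plume center vt = 0.36 × 1000 = 360 m, so the well at 380 m is 20 m downgradient of the peak.
√(4πDt) = 200.5 m, giving peak height M/(n_e·A·√(4πDt)) = 4.7/(0.41 × 340 × 200.5) = 0.0001682 kg/m³.
(x−vt)²/(4Dt) = (20)²/(4 × 3.2 × 1000) = 0.03125; exp(−0.03125) = 0.9692.
C = 0.0001682 × 0.9692 = 0.000163 kg/m³.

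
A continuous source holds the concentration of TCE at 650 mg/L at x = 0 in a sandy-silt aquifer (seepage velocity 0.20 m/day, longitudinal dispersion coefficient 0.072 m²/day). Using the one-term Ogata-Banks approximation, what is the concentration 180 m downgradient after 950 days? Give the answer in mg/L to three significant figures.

For a continuous step input, C/C₀ ≈ ½·erfc((x−vt)/(2√(Dt))).
vt = 0.20 × 950 = 190 m and 2√(Dt) = 2√(0.072 × 950) = 16.54 m.
Argument (x−vt)/(2√(Dt)) = (180 − 190)/16.54 = -0.6046; ½·erfc(-0.6046) = 0.8037.
C = 650 × 0.8037 = 522 mg/L.

522 mg/L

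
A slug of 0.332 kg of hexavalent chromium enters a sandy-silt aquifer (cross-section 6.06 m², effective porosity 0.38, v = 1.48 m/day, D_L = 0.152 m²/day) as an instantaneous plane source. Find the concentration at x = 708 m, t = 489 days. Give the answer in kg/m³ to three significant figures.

For an instantaneous plane source, C(x,t) = M/(n_e·A·√(4πDt)) · exp(−(x−vt)²/(4Dt)), with n_e·A the pore (flow) area.
Plume center vt = 1.48 × 489 = 723.72 m, so the well at 708 m is 15.72 m upgradient of the peak.
√(4πDt) = 30.56 m, giving peak height M/(n_e·A·√(4πDt)) = 0.332/(0.38 × 6.06 × 30.56) = 0.004718 kg/m³.
(x−vt)²/(4Dt) = (-15.72)²/(4 × 0.152 × 489) = 0.8312; exp(−0.8312) = 0.4355.
C = 0.004718 × 0.4355 = 0.00205 kg/m³.

0.00205 kg/m³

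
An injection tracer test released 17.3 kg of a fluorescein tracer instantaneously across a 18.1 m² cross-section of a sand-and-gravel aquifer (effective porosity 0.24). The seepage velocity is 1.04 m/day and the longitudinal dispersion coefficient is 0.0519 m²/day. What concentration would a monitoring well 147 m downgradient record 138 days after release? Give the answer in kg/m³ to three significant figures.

0.275 kg/m³

For an instantaneous plane source, C(x,t) = M/(n_e·A·√(4πDt)) · exp(−(x−vt)²/(4Dt)), with n_e·A the pore (flow) area.
Plume center vt = 1.04 × 138 = 143.52 m, so the well at 147 m is 3.48 m downgradient of the peak.
√(4πDt) = 9.487 m, giving peak height M/(n_e·A·√(4πDt)) = 17.3/(0.24 × 18.1 × 9.487) = 0.4198 kg/m³.
(x−vt)²/(4Dt) = (3.48)²/(4 × 0.0519 × 138) = 0.4227; exp(−0.4227) = 0.6553.
C = 0.4198 × 0.6553 = 0.275 kg/m³.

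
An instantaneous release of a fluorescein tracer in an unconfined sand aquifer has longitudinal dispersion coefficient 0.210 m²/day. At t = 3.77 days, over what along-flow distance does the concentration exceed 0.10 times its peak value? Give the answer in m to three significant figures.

5.40 m

The plume is Gaussian with σ = √(2Dt) = √(2 × 0.210 × 3.77) = 1.258 m.
C/C_peak = exp(−Δx²/(2σ²)) = 0.10 ⇒ Δx = σ·√(−2 ln 0.10) = 1.258 × 2.146 = 2.700 m.
Width = 2Δx = 5.40 m.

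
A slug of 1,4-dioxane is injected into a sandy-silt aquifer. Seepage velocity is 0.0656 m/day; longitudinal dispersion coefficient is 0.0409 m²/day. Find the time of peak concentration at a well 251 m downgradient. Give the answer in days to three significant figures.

3820 days

For the 1D instantaneous-source solution, setting ∂C/∂t = 0 at fixed x gives v²t² + 2Dt − x² = 0, so t = (√(D² + v²x²) − D)/v².
√(D² + v²x²) = √(0.0409² + 0.0656² × 251²) = 16.47; v² = 0.00430336.
t = (16.47 − 0.0409)/0.00430336 = 3820 days (vs. the pure-advection estimate x/v = 3830 d).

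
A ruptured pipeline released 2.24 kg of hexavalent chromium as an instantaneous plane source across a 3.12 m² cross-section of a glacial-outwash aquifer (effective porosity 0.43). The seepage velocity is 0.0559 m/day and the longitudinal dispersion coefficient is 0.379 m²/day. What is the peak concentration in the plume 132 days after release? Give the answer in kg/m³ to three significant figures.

The peak of an instantaneous 1D plume sits at x = vt; there the Gaussian factor is 1 and C_max = M/(n_e·A·√(4πDt)), where n_e·A is the pore area the mass is dissolved in.
√(4πDt) = √(4π × 0.379 × 132) = 25.07 m, so C_max = 2.24/(0.43 × 3.12 × 25.07) = 0.0666 kg/m³.

0.0666 kg/m³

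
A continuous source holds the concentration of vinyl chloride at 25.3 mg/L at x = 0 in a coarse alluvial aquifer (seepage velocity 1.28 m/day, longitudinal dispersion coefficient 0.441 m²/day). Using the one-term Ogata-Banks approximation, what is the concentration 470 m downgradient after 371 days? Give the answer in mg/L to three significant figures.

15.3 mg/L

For a continuous step input, C/C₀ ≈ ½·erfc((x−vt)/(2√(Dt))).
vt = 1.28 × 371 = 474.88 m and 2√(Dt) = 2√(0.441 × 371) = 25.58 m.
Argument (x−vt)/(2√(Dt)) = (470 − 474.88)/25.58 = -0.1908; ½·erfc(-0.1908) = 0.6064.
C = 25.3 × 0.6064 = 15.3 mg/L.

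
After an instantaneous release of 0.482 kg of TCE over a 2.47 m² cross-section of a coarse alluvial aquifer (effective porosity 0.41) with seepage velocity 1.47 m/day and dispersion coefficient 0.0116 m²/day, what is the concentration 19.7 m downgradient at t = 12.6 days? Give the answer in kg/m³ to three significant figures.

For an instantaneous plane source, C(x,t) = M/(n_e·A·√(4πDt)) · exp(−(x−vt)²/(4Dt)), with n_e·A the pore (flow) area.
Plume center vt = 1.47 × 12.6 = 18.522 m, so the well at 19.7 m is 1.178 m downgradient of the peak.
√(4πDt) = 1.355 m, giving peak height M/(n_e·A·√(4πDt)) = 0.482/(0.41 × 2.47 × 1.355) = 0.3513 kg/m³.
(x−vt)²/(4Dt) = (1.178)²/(4 × 0.0116 × 12.6) = 2.374; exp(−2.374) = 0.09311.
C = 0.3513 × 0.09311 = 0.0327 kg/m³.

0.0327 kg/m³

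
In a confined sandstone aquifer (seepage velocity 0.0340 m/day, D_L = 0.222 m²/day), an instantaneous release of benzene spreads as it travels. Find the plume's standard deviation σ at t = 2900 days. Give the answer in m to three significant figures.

35.9 m

Dispersive spreading gives a Gaussian with σ² = 2Dt; advection only shifts the center.
σ = √(2 × 0.222 × 2900) = 35.9 m.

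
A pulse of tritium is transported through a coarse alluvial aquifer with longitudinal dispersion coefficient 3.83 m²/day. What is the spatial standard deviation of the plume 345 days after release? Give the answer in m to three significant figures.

51.4 m

Dispersive spreading gives a Gaussian with σ² = 2Dt; advection only shifts the center.
σ = √(2 × 3.83 × 345) = 51.4 m.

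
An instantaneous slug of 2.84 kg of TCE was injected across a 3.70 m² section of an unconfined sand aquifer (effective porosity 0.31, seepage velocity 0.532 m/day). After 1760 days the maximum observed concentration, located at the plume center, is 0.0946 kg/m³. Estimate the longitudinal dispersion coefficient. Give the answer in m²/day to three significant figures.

0.0310 m²/day

At the plume center C_max = M/(n_e·A·√(4πDt)), so D = M²/(4πt·(n_e·A·C_max)²).
n_e·A·C_max = 0.31 × 3.70 × 0.0946 = 0.1085 kg/m.
D = 2.84²/(4π × 1760 × 0.1085²) = 0.0310 m²/day.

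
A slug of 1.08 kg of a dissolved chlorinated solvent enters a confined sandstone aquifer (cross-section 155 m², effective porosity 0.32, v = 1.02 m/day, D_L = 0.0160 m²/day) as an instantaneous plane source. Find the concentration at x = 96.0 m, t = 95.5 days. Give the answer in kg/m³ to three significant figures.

For an instantaneous plane source, C(x,t) = M/(n_e·A·√(4πDt)) · exp(−(x−vt)²/(4Dt)), with n_e·A the pore (flow) area.
Plume center vt = 1.02 × 95.5 = 97.41 m, so the well at 96.0 m is 1.41 m upgradient of the peak.
√(4πDt) = 4.382 m, giving peak height M/(n_e·A·√(4πDt)) = 1.08/(0.32 × 155 × 4.382) = 0.004969 kg/m³.
(x−vt)²/(4Dt) = (-1.41)²/(4 × 0.0160 × 95.5) = 0.3253; exp(−0.3253) = 0.7223.
C = 0.004969 × 0.7223 = 0.00359 kg/m³.

0.00359 kg/m³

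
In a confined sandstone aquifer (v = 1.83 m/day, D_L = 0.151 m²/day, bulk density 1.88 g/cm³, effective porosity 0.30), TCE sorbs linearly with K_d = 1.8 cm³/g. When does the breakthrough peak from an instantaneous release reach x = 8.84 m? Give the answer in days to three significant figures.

58.8 days

Retardation factor R = 1 + ρ_b·K_d/n = 1 + 1.88 × 1.8/0.30 = 12.28.
Sorption retards both mechanisms: v_R = v/R = 0.1490 m/day, D_R = D/R = 0.01230 m²/day.
Peak time from v_R²t² + 2D_R t − x² = 0: t = (√(D_R² + v_R²x²) − D_R)/v_R².
√(D_R² + v_R²x²) = √(0.01230² + 0.1490² × 8.84²) = 1.317; v_R² = 0.02220.
t = (1.317 − 0.01230)/0.02220 = 58.8 days.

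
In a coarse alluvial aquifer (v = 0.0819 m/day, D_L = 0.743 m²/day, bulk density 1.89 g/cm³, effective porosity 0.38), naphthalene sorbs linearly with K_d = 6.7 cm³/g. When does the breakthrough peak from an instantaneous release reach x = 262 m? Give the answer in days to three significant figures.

106000 days

Retardation factor R = 1 + ρ_b·K_d/n = 1 + 1.89 × 6.7/0.38 = 34.32.
Sorption retards both mechanisms: v_R = v/R = 0.002386 m/day, D_R = D/R = 0.02165 m²/day.
Peak time from v_R²t² + 2D_R t − x² = 0: t = (√(D_R² + v_R²x²) − D_R)/v_R².
√(D_R² + v_R²x²) = √(0.02165² + 0.002386² × 262²) = 0.6255; v_R² = 5.693e-06.
t = (0.6255 − 0.02165)/5.693e-06 = 106000 days.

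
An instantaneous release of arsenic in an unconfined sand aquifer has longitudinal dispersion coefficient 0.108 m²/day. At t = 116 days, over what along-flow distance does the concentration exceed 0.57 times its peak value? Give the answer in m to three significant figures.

10.6 m

The plume is Gaussian with σ = √(2Dt) = √(2 × 0.108 × 116) = 5.006 m.
C/C_peak = exp(−Δx²/(2σ²)) = 0.57 ⇒ Δx = σ·√(−2 ln 0.57) = 5.006 × 1.060 = 5.306 m.
Width = 2Δx = 10.6 m.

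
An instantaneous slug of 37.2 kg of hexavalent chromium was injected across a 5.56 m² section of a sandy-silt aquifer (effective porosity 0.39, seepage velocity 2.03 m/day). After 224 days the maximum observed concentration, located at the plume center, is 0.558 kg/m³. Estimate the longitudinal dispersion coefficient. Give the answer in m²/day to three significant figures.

At the plume center C_max = M/(n_e·A·√(4πDt)), so D = M²/(4πt·(n_e·A·C_max)²).
n_e·A·C_max = 0.39 × 5.56 × 0.558 = 1.210 kg/m.
D = 37.2²/(4π × 224 × 1.210²) = 0.336 m²/day.

0.336 m²/day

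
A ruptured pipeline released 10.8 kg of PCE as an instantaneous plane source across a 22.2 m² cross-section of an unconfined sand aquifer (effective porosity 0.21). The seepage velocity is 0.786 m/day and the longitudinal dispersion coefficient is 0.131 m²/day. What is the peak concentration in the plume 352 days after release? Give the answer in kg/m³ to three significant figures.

0.0962 kg/m³

The peak of an instantaneous 1D plume sits at x = vt; there the Gaussian factor is 1 and C_max = M/(n_e·A·√(4πDt)), where n_e·A is the pore area the mass is dissolved in.
√(4πDt) = √(4π × 0.131 × 352) = 24.07 m, so C_max = 10.8/(0.21 × 22.2 × 24.07) = 0.0962 kg/m³.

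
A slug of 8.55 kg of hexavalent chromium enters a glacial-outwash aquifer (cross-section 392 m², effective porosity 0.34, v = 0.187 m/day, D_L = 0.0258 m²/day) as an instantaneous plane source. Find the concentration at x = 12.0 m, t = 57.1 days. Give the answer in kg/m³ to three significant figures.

For an instantaneous plane source, C(x,t) = M/(n_e·A·√(4πDt)) · exp(−(x−vt)²/(4Dt)), with n_e·A the pore (flow) area.
Plume center vt = 0.187 × 57.1 = 10.6777 m, so the well at 12.0 m is 1.3223 m downgradient of the peak.
√(4πDt) = 4.303 m, giving peak height M/(n_e·A·√(4πDt)) = 8.55/(0.34 × 392 × 4.303) = 0.01491 kg/m³.
(x−vt)²/(4Dt) = (1.3223)²/(4 × 0.0258 × 57.1) = 0.2967; exp(−0.2967) = 0.7433.
C = 0.01491 × 0.7433 = 0.0111 kg/m³.

0.0111 kg/m³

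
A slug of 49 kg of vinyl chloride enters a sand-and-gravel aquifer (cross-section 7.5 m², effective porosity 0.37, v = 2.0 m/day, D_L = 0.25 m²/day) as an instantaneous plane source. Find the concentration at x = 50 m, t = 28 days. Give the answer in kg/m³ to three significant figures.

For an instantaneous plane source, C(x,t) = M/(n_e·A·√(4πDt)) · exp(−(x−vt)²/(4Dt)), with n_e·A the pore (flow) area.
Plume center vt = 2.0 × 28 = 56 m, so the well at 50 m is 6 m upgradient of the peak.
√(4πDt) = 9.379 m, giving peak height M/(n_e·A·√(4πDt)) = 49/(0.37 × 7.5 × 9.379) = 1.883 kg/m³.
(x−vt)²/(4Dt) = (-6)²/(4 × 0.25 × 28) = 1.286; exp(−1.286) = 0.2764.
C = 1.883 × 0.2764 = 0.520 kg/m³.

0.520 kg/m³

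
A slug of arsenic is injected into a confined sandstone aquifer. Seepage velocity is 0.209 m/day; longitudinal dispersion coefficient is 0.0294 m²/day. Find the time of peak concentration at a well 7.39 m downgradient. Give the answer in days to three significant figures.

For the 1D instantaneous-source solution, setting ∂C/∂t = 0 at fixed x gives v²t² + 2Dt − x² = 0, so t = (√(D² + v²x²) − D)/v².
√(D² + v²x²) = √(0.0294² + 0.209² × 7.39²) = 1.545; v² = 0.043681.
t = (1.545 − 0.0294)/0.043681 = 34.7 days (vs. the pure-advection estimate x/v = 35.4 d).

34.7 days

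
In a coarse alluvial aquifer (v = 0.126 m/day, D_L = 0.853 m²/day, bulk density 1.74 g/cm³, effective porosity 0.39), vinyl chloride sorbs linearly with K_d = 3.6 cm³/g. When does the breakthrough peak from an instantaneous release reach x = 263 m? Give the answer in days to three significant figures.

Retardation factor R = 1 + ρ_b·K_d/n = 1 + 1.74 × 3.6/0.39 = 17.06.
Sorption retards both mechanisms: v_R = v/R = 0.007386 m/day, D_R = D/R = 0.05000 m²/day.
Peak time from v_R²t² + 2D_R t − x² = 0: t = (√(D_R² + v_R²x²) − D_R)/v_R².
√(D_R² + v_R²x²) = √(0.05000² + 0.007386² × 263²) = 1.943; v_R² = 5.455e-05.
t = (1.943 − 0.05000)/5.455e-05 = 34700 days.

34700 days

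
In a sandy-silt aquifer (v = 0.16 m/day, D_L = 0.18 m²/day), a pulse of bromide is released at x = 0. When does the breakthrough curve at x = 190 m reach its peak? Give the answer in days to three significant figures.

1180 days

For the 1D instantaneous-source solution, setting ∂C/∂t = 0 at fixed x gives v²t² + 2Dt − x² = 0, so t = (√(D² + v²x²) − D)/v².
√(D² + v²x²) = √(0.18² + 0.16² × 190²) = 30.40; v² = 0.0256.
t = (30.40 − 0.18)/0.0256 = 1180 days (vs. the pure-advection estimate x/v = 1190 d).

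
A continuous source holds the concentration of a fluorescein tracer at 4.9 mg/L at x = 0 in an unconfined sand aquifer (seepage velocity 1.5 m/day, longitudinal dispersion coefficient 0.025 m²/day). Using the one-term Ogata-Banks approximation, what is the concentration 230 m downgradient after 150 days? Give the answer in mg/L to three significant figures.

For a continuous step input, C/C₀ ≈ ½·erfc((x−vt)/(2√(Dt))).
vt = 1.5 × 150 = 225 m and 2√(Dt) = 2√(0.025 × 150) = 3.873 m.
Argument (x−vt)/(2√(Dt)) = (230 − 225)/3.873 = 1.291; ½·erfc(1.291) = 0.03394.
C = 4.9 × 0.03394 = 0.166 mg/L.

0.166 mg/L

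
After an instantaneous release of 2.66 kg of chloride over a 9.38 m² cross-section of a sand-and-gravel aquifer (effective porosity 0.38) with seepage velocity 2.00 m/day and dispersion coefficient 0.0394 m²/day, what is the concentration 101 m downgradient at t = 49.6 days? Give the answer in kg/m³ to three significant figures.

For an instantaneous plane source, C(x,t) = M/(n_e·A·√(4πDt)) · exp(−(x−vt)²/(4Dt)), with n_e·A the pore (flow) area.
Plume center vt = 2.00 × 49.6 = 99.2 m, so the well at 101 m is 1.8 m downgradient of the peak.
√(4πDt) = 4.956 m, giving peak height M/(n_e·A·√(4πDt)) = 2.66/(0.38 × 9.38 × 4.956) = 0.1506 kg/m³.
(x−vt)²/(4Dt) = (1.8)²/(4 × 0.0394 × 49.6) = 0.4145; exp(−0.4145) = 0.6607.
C = 0.1506 × 0.6607 = 0.0995 kg/m³.

0.0995 kg/m³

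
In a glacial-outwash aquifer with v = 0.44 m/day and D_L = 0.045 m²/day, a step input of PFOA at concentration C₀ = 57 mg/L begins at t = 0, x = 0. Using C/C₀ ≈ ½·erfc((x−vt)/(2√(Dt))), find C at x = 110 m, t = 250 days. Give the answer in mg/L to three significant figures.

28.5 mg/L

For a continuous step input, C/C₀ ≈ ½·erfc((x−vt)/(2√(Dt))).
vt = 0.44 × 250 = 110 m and 2√(Dt) = 2√(0.045 × 250) = 6.708 m.
Argument (x−vt)/(2√(Dt)) = (110 − 110)/6.708 = 0; ½·erfc(0) = 0.5000.
C = 57 × 0.5000 = 28.5 mg/L.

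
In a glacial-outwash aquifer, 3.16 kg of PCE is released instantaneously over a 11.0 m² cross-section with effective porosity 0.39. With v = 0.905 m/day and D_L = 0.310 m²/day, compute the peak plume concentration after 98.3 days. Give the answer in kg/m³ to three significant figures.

0.0376 kg/m³

The peak of an instantaneous 1D plume sits at x = vt; there the Gaussian factor is 1 and C_max = M/(n_e·A·√(4πDt)), where n_e·A is the pore area the mass is dissolved in.
√(4πDt) = √(4π × 0.310 × 98.3) = 19.57 m, so C_max = 3.16/(0.39 × 11.0 × 19.57) = 0.0376 kg/m³.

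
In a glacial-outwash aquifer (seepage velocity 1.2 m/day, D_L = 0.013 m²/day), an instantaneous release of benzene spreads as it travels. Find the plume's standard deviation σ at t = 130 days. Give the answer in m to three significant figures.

1.84 m

Dispersive spreading gives a Gaussian with σ² = 2Dt; advection only shifts the center.
σ = √(2 × 0.013 × 130) = 1.84 m.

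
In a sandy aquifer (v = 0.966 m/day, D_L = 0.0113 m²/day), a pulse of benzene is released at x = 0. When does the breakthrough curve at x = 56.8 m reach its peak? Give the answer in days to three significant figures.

For the 1D instantaneous-source solution, setting ∂C/∂t = 0 at fixed x gives v²t² + 2Dt − x² = 0, so t = (√(D² + v²x²) − D)/v².
√(D² + v²x²) = √(0.0113² + 0.966² × 56.8²) = 54.87; v² = 0.933156.
t = (54.87 − 0.0113)/0.933156 = 58.8 days (vs. the pure-advection estimate x/v = 58.8 d).

58.8 days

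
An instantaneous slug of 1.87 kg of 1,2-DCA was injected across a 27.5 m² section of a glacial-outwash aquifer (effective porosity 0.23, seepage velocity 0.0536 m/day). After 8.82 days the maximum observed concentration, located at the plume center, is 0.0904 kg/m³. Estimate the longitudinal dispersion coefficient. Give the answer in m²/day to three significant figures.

At the plume center C_max = M/(n_e·A·√(4πDt)), so D = M²/(4πt·(n_e·A·C_max)²).
n_e·A·C_max = 0.23 × 27.5 × 0.0904 = 0.5718 kg/m.
D = 1.87²/(4π × 8.82 × 0.5718²) = 0.0965 m²/day.

0.0965 m²/day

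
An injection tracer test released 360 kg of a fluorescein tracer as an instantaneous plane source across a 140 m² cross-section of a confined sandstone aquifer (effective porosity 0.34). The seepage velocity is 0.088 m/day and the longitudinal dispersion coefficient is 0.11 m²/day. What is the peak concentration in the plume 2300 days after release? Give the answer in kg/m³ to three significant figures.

The peak of an instantaneous 1D plume sits at x = vt; there the Gaussian factor is 1 and C_max = M/(n_e·A·√(4πDt)), where n_e·A is the pore area the mass is dissolved in.
√(4πDt) = √(4π × 0.11 × 2300) = 56.39 m, so C_max = 360/(0.34 × 140 × 56.39) = 0.134 kg/m³.

0.134 kg/m³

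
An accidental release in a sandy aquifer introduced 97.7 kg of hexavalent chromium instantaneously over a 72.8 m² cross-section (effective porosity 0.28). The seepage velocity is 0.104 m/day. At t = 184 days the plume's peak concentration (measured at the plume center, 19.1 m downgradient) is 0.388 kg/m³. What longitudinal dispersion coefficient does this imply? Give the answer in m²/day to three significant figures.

0.0660 m²/day

At the plume center C_max = M/(n_e·A·√(4πDt)), so D = M²/(4πt·(n_e·A·C_max)²).
n_e·A·C_max = 0.28 × 72.8 × 0.388 = 7.909 kg/m.
D = 97.7²/(4π × 184 × 7.909²) = 0.0660 m²/day.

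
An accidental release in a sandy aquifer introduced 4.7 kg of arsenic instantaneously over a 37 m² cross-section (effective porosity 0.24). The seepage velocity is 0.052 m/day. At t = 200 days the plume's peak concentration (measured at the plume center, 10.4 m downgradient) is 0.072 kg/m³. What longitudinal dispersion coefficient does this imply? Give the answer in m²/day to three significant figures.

At the plume center C_max = M/(n_e·A·√(4πDt)), so D = M²/(4πt·(n_e·A·C_max)²).
n_e·A·C_max = 0.24 × 37 × 0.072 = 0.6394 kg/m.
D = 4.7²/(4π × 200 × 0.6394²) = 0.0215 m²/day.

0.0215 m²/day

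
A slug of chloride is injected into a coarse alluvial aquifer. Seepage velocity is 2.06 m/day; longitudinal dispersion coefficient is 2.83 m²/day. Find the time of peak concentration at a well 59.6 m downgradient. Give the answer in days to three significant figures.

For the 1D instantaneous-source solution, setting ∂C/∂t = 0 at fixed x gives v²t² + 2Dt − x² = 0, so t = (√(D² + v²x²) − D)/v².
√(D² + v²x²) = √(2.83² + 2.06² × 59.6²) = 122.8; v² = 4.2436.
t = (122.8 − 2.83)/4.2436 = 28.3 days (vs. the pure-advection estimate x/v = 28.9 d).

28.3 days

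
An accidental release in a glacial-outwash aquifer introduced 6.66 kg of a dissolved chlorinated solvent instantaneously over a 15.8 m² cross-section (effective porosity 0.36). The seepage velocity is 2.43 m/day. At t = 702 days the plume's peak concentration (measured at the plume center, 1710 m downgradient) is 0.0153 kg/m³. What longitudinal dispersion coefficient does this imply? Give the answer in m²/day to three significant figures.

At the plume center C_max = M/(n_e·A·√(4πDt)), so D = M²/(4πt·(n_e·A·C_max)²).
n_e·A·C_max = 0.36 × 15.8 × 0.0153 = 0.08703 kg/m.
D = 6.66²/(4π × 702 × 0.08703²) = 0.664 m²/day.

0.664 m²/day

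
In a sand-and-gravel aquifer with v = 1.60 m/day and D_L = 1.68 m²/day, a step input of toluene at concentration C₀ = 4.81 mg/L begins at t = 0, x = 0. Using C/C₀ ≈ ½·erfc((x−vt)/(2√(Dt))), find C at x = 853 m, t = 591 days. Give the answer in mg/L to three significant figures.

4.72 mg/L

For a continuous step input, C/C₀ ≈ ½·erfc((x−vt)/(2√(Dt))).
vt = 1.60 × 591 = 945.6 m and 2√(Dt) = 2√(1.68 × 591) = 63.02 m.
Argument (x−vt)/(2√(Dt)) = (853 − 945.6)/63.02 = -1.469; ½·erfc(-1.469) = 0.9811.
C = 4.81 × 0.9811 = 4.72 mg/L.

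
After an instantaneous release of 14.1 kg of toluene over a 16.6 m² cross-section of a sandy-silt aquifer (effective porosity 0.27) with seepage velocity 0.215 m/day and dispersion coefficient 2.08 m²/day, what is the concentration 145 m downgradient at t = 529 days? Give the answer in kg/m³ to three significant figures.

For an instantaneous plane source, C(x,t) = M/(n_e·A·√(4πDt)) · exp(−(x−vt)²/(4Dt)), with n_e·A the pore (flow) area.
Plume center vt = 0.215 × 529 = 113.735 m, so the well at 145 m is 31.265 m downgradient of the peak.
√(4πDt) = 117.6 m, giving peak height M/(n_e·A·√(4πDt)) = 14.1/(0.27 × 16.6 × 117.6) = 0.02675 kg/m³.
(x−vt)²/(4Dt) = (31.265)²/(4 × 2.08 × 529) = 0.2221; exp(−0.2221) = 0.8008.
C = 0.02675 × 0.8008 = 0.0214 kg/m³.

0.0214 kg/m³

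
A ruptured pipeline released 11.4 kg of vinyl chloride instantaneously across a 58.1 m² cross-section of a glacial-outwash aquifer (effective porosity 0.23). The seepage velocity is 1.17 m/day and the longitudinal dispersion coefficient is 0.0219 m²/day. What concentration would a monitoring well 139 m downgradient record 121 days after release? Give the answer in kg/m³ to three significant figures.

For an instantaneous plane source, C(x,t) = M/(n_e·A·√(4πDt)) · exp(−(x−vt)²/(4Dt)), with n_e·A the pore (flow) area.
Plume center vt = 1.17 × 121 = 141.57 m, so the well at 139 m is 2.57 m upgradient of the peak.
√(4πDt) = 5.771 m, giving peak height M/(n_e·A·√(4πDt)) = 11.4/(0.23 × 58.1 × 5.771) = 0.1478 kg/m³.
(x−vt)²/(4Dt) = (-2.57)²/(4 × 0.0219 × 121) = 0.6231; exp(−0.6231) = 0.5363.
C = 0.1478 × 0.5363 = 0.0793 kg/m³.

0.0793 kg/m³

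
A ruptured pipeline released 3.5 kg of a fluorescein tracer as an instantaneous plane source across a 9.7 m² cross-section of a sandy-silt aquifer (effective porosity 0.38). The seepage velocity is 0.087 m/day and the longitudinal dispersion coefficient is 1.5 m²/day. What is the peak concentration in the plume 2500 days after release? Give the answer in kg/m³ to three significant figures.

0.00437 kg/m³

The peak of an instantaneous 1D plume sits at x = vt; there the Gaussian factor is 1 and C_max = M/(n_e·A·√(4πDt)), where n_e·A is the pore area the mass is dissolved in.
√(4πDt) = √(4π × 1.5 × 2500) = 217.1 m, so C_max = 3.5/(0.38 × 9.7 × 217.1) = 0.00437 kg/m³.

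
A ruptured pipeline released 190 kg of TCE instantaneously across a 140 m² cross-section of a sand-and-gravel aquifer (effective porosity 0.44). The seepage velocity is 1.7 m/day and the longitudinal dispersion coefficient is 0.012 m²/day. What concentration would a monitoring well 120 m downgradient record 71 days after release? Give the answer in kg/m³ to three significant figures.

For an instantaneous plane source, C(x,t) = M/(n_e·A·√(4πDt)) · exp(−(x−vt)²/(4Dt)), with n_e·A the pore (flow) area.
Plume center vt = 1.7 × 71 = 120.7 m, so the well at 120 m is 0.7 m upgradient of the peak.
√(4πDt) = 3.272 m, giving peak height M/(n_e·A·√(4πDt)) = 190/(0.44 × 140 × 3.272) = 0.9427 kg/m³.
(x−vt)²/(4Dt) = (-0.7)²/(4 × 0.012 × 71) = 0.1438; exp(−0.1438) = 0.8661.
C = 0.9427 × 0.8661 = 0.816 kg/m³.

0.816 kg/m³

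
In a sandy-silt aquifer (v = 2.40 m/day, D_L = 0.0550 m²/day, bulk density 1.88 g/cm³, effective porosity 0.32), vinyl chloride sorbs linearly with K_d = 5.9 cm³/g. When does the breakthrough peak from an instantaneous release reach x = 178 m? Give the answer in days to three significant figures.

2640 days

Retardation factor R = 1 + ρ_b·K_d/n = 1 + 1.88 × 5.9/0.32 = 35.66.
Sorption retards both mechanisms: v_R = v/R = 0.06730 m/day, D_R = D/R = 0.001542 m²/day.
Peak time from v_R²t² + 2D_R t − x² = 0: t = (√(D_R² + v_R²x²) − D_R)/v_R².
√(D_R² + v_R²x²) = √(0.001542² + 0.06730² × 178²) = 11.98; v_R² = 0.004529.
t = (11.98 − 0.001542)/0.004529 = 2640 days.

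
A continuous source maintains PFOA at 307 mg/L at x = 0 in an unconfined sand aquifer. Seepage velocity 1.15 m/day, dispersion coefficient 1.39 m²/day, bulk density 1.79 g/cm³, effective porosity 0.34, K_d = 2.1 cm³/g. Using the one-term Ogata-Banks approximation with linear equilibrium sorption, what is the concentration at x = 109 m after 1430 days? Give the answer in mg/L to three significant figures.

287 mg/L

Retardation factor R = 1 + ρ_b·K_d/n = 1 + 1.79 × 2.1/0.34 = 12.06.
Sorption retards both mechanisms: v_R = v/R = 0.09536 m/day, D_R = D/R = 0.1153 m²/day.
v_R·t = 0.09536 × 1430 = 136.3648 m; 2√(D_R t) = 25.68 m; argument = (109 − 136.3648)/25.68 = -1.066.
C = C₀ × ½·erfc(-1.066) = 307 × 0.9342 = 287 mg/L.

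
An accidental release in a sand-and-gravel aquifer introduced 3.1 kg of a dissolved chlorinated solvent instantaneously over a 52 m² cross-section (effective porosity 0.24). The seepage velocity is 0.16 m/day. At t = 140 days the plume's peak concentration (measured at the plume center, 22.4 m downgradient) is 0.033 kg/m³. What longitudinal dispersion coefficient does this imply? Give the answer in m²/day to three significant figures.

At the plume center C_max = M/(n_e·A·√(4πDt)), so D = M²/(4πt·(n_e·A·C_max)²).
n_e·A·C_max = 0.24 × 52 × 0.033 = 0.4118 kg/m.
D = 3.1²/(4π × 140 × 0.4118²) = 0.0322 m²/day.

0.0322 m²/day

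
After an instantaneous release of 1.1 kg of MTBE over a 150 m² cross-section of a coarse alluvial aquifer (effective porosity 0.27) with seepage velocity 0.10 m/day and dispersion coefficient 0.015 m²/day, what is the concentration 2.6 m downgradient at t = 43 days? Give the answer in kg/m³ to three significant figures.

For an instantaneous plane source, C(x,t) = M/(n_e·A·√(4πDt)) · exp(−(x−vt)²/(4Dt)), with n_e·A the pore (flow) area.
Plume center vt = 0.10 × 43 = 4.3 m, so the well at 2.6 m is 1.7 m upgradient of the peak.
√(4πDt) = 2.847 m, giving peak height M/(n_e·A·√(4πDt)) = 1.1/(0.27 × 150 × 2.847) = 0.009540 kg/m³.
(x−vt)²/(4Dt) = (-1.7)²/(4 × 0.015 × 43) = 1.120; exp(−1.120) = 0.3263.
C = 0.009540 × 0.3263 = 0.00311 kg/m³.

0.00311 kg/m³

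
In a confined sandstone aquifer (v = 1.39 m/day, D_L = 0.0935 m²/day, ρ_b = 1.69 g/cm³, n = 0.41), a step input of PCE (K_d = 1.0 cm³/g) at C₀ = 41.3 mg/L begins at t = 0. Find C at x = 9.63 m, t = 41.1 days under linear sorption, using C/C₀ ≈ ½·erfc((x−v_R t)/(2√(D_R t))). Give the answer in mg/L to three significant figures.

Retardation factor R = 1 + ρ_b·K_d/n = 1 + 1.69 × 1.0/0.41 = 5.122.
Sorption retards both mechanisms: v_R = v/R = 0.2714 m/day, D_R = D/R = 0.01825 m²/day.
v_R·t = 0.2714 × 41.1 = 11.15454 m; 2√(D_R t) = 1.732 m; argument = (9.63 − 11.15454)/1.732 = -0.8802.
C = C₀ × ½·erfc(-0.8802) = 41.3 × 0.8934 = 36.9 mg/L.

36.9 mg/L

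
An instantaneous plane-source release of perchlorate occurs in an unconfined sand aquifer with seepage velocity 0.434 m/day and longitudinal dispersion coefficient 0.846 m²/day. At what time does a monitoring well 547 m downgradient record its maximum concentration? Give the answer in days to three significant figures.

1260 days

For the 1D instantaneous-source solution, setting ∂C/∂t = 0 at fixed x gives v²t² + 2Dt − x² = 0, so t = (√(D² + v²x²) − D)/v².
√(D² + v²x²) = √(0.846² + 0.434² × 547²) = 237.4; v² = 0.188356.
t = (237.4 − 0.846)/0.188356 = 1260 days (vs. the pure-advection estimate x/v = 1260 d).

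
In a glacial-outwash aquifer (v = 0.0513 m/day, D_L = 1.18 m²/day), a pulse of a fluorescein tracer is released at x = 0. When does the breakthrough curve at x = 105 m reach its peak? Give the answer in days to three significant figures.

For the 1D instantaneous-source solution, setting ∂C/∂t = 0 at fixed x gives v²t² + 2Dt − x² = 0, so t = (√(D² + v²x²) − D)/v².
√(D² + v²x²) = √(1.18² + 0.0513² × 105²) = 5.514; v² = 0.00263169.
t = (5.514 − 1.18)/0.00263169 = 1650 days (vs. the pure-advection estimate x/v = 2050 d).

1650 days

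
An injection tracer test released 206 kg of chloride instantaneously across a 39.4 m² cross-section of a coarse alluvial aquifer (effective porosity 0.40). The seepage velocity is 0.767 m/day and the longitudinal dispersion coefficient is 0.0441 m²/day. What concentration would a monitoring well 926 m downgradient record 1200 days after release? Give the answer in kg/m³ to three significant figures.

For an instantaneous plane source, C(x,t) = M/(n_e·A·√(4πDt)) · exp(−(x−vt)²/(4Dt)), with n_e·A the pore (flow) area.
Plume center vt = 0.767 × 1200 = 920.4 m, so the well at 926 m is 5.6 m downgradient of the peak.
√(4πDt) = 25.79 m, giving peak height M/(n_e·A·√(4πDt)) = 206/(0.40 × 39.4 × 25.79) = 0.5068 kg/m³.
(x−vt)²/(4Dt) = (5.6)²/(4 × 0.0441 × 1200) = 0.1481; exp(−0.1481) = 0.8623.
C = 0.5068 × 0.8623 = 0.437 kg/m³.

0.437 kg/m³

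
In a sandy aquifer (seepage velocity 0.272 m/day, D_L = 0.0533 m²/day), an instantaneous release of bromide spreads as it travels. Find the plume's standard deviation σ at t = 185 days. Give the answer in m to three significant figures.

4.44 m

Dispersive spreading gives a Gaussian with σ² = 2Dt; advection only shifts the center.
σ = √(2 × 0.0533 × 185) = 4.44 m.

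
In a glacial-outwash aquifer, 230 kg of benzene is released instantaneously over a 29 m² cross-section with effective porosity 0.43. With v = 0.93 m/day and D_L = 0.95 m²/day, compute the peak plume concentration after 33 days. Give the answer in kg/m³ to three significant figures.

The peak of an instantaneous 1D plume sits at x = vt; there the Gaussian factor is 1 and C_max = M/(n_e·A·√(4πDt)), where n_e·A is the pore area the mass is dissolved in.
√(4πDt) = √(4π × 0.95 × 33) = 19.85 m, so C_max = 230/(0.43 × 29 × 19.85) = 0.929 kg/m³.

0.929 kg/m³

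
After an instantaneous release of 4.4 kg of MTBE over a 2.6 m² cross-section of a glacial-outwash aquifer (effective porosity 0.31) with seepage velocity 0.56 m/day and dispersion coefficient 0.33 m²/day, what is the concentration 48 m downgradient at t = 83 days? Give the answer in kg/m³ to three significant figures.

0.288 kg/m³

For an instantaneous plane source, C(x,t) = M/(n_e·A·√(4πDt)) · exp(−(x−vt)²/(4Dt)), with n_e·A the pore (flow) area.
Plume center vt = 0.56 × 83 = 46.48 m, so the well at 48 m is 1.52 m downgradient of the peak.
√(4πDt) = 18.55 m, giving peak height M/(n_e·A·√(4πDt)) = 4.4/(0.31 × 2.6 × 18.55) = 0.2943 kg/m³.
(x−vt)²/(4Dt) = (1.52)²/(4 × 0.33 × 83) = 0.02109; exp(−0.02109) = 0.9791.
C = 0.2943 × 0.9791 = 0.288 kg/m³.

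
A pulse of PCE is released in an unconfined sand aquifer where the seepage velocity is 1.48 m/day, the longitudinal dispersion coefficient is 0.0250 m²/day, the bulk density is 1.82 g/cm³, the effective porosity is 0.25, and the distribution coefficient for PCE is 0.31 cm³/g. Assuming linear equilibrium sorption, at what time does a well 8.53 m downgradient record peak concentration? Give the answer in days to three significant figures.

18.7 days

Retardation factor R = 1 + ρ_b·K_d/n = 1 + 1.82 × 0.31/0.25 = 3.257.
Sorption retards both mechanisms: v_R = v/R = 0.4544 m/day, D_R = D/R = 0.007676 m²/day.
Peak time from v_R²t² + 2D_R t − x² = 0: t = (√(D_R² + v_R²x²) − D_R)/v_R².
√(D_R² + v_R²x²) = √(0.007676² + 0.4544² × 8.53²) = 3.876; v_R² = 0.2065.
t = (3.876 − 0.007676)/0.2065 = 18.7 days.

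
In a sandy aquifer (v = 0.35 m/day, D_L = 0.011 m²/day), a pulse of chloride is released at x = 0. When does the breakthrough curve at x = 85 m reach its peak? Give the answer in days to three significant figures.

243 days

For the 1D instantaneous-source solution, setting ∂C/∂t = 0 at fixed x gives v²t² + 2Dt − x² = 0, so t = (√(D² + v²x²) − D)/v².
√(D² + v²x²) = √(0.011² + 0.35² × 85²) = 29.75; v² = 0.1225.
t = (29.75 − 0.011)/0.1225 = 243 days (vs. the pure-advection estimate x/v = 243 d).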